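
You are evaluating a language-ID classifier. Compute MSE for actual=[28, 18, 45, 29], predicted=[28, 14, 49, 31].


Squared errors: (28-28)²=0, (18-14)²=16, (45-49)²=16, (29-31)²=4
Sum = 36
MSE = 36/4 = 9

9


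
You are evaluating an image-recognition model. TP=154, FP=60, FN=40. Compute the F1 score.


Precision = 154/214 = 0.7196
Recall = 154/194 = 0.7938
F1 = 2·P·R/(P+R) = 2·TP/(2·TP+FP+FN) = 308/(308+60+40) = 308/408 = 0.7549

0.7549


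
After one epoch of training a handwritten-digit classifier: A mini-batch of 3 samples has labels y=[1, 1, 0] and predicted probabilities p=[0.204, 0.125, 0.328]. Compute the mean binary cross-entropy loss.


L[0] = -ln(0.204) = 1.5896
L[1] = -ln(0.125) = 2.0794
L[2] = -ln(1-0.328) = -ln(0.672) = 0.3975
mean = (1.5896 + 2.0794 + 0.3975)/3 = 1.3555

1.3555


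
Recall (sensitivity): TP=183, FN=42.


Recall = TP/(TP+FN)
= 183/(183+42)
= 183/225 = 81.33%

81.33%


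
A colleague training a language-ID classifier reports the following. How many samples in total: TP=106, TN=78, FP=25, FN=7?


Total = TP + TN + FP + FN
= 106 + 78 + 25 + 7
= 216
(Predicted positive: 131, predicted negative: 85)

216


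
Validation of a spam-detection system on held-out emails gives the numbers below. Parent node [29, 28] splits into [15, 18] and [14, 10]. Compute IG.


Parent = [29, 28], H_parent = 0.9998
H_left = 0.994 (n=33), H_right = 0.9799 (n=24)
H_children = (33/57)·0.994 + (24/57)·0.9799 = 0.9881
IG = 0.9998 - 0.9881 = 0.0117

0.0117


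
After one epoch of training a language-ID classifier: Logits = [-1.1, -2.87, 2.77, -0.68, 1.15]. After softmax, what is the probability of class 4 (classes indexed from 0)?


Exponentials: e^-1.1=0.3329, e^-2.87=0.0567, e^2.77=15.9586, e^-0.68=0.5066, e^1.15=3.1582
Sum = 20.013
Softmax = [0.0166, 0.0028, 0.7974, 0.0253, 0.1578]
p[4] = 3.1582/20.013 = 0.1578

0.1578


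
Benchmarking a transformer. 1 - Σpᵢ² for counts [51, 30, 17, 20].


Probabilities: [51/118, 30/118, 17/118, 20/118] ≈ [0.4322, 0.2542, 0.1441, 0.1695]
Σpᵢ² = (2601 + 900 + 289 + 400)/118² = 4190/13924
Gini = 1 - Σpᵢ² = 1 - 4190/13924 = 0.6991

0.6991


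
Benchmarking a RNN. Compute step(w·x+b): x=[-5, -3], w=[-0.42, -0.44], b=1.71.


z = (-5)·(-0.42) + (-3)·(-0.44) + 1.71
  = 5.13
step(z) = 1 (z≥0)

1


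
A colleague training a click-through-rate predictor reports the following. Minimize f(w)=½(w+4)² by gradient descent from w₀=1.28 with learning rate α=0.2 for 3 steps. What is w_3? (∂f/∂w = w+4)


step 1: grad = 1.28+4 = 5.28; w = 1.28 - 0.2·(5.28) = 0.224
step 2: grad = 0.224+4 = 4.224; w = 0.224 - 0.2·(4.224) = -0.6208
step 3: grad = -0.6208+4 = 3.3792; w = -0.6208 - 0.2·(3.3792) = -1.29664

-1.29664


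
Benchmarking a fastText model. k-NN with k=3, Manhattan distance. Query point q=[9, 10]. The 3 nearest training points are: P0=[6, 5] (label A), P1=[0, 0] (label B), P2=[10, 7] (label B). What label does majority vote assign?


d(q,P0) = 8  (label A)
d(q,P1) = 19  (label B)
d(q,P2) = 4  (label B)
Votes: A=1, B=2
Majority → B

B


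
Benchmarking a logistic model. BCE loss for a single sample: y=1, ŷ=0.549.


BCE = -[y·ln(p) + (1-y)·ln(1-p)]
= -1·ln(0.549) - 0
= -ln(0.549) = 0.5997

0.5997


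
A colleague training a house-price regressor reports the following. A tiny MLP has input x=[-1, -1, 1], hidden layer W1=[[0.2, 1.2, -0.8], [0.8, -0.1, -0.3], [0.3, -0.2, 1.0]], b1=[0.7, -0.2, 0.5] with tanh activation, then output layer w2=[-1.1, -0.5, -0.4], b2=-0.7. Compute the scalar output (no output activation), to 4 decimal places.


z1[0] = (0.2)·(-1) + (1.2)·(-1) + (-0.8)·(1) + 0.7 = -1.5
z1[1] = (0.8)·(-1) + (-0.1)·(-1) + (-0.3)·(1) - 0.2 = -1.2
z1[2] = (0.3)·(-1) + (-0.2)·(-1) + (1.0)·(1) + 0.5 = 1.4
h = tanh(z1) = [-0.9051, -0.8337, 0.8854]
output = (-1.1)·(-0.9051) + (-0.5)·(-0.8337) + (-0.4)·(0.8854) - 0.7 = 0.3583

0.3583


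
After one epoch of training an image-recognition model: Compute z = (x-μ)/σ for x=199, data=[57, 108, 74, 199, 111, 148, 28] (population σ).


μ = 103.5714, σ = 53.3315
z = (199 - 103.5714)/53.3315 = 1.7893

1.7893


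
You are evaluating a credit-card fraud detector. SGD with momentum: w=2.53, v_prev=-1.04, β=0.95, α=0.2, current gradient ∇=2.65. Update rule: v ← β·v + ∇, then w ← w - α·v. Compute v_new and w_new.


v_new = 0.95·-1.04 + 2.65 = -0.988 + 2.65 = 1.662
w_new = 2.53 - 0.2·1.662 = 2.53 - 0.3324 = 2.1976

v_new=1.662, w_new=2.1976


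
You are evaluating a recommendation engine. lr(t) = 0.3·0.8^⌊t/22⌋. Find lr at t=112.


n_drops = ⌊112/22⌋ = 5
lr = 0.3·0.8^5 = 0.3·0.32768 = 0.098304

0.098304


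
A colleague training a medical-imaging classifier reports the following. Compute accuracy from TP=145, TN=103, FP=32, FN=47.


Accuracy = (TP+TN)/(TP+TN+FP+FN)
= (145+103)/(327)
= 248/327 = 75.84%

75.84%


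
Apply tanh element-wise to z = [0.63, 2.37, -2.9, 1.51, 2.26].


tanh(0.63) = 0.5581
tanh(2.37) = 0.9827
tanh(-2.9) = -0.994
tanh(1.51) = 0.9069
tanh(2.26) = 0.9785
result = [0.5581, 0.9827, -0.994, 0.9069, 0.9785]

[0.5581, 0.9827, -0.994, 0.9069, 0.9785]


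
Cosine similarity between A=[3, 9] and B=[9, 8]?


A·B = 3·9 + 9·8 = 99
‖A‖ = √90 = 9.4868, ‖B‖ = √145 = 12.0416
cos = 99/(√90·√145) = 99/√13050 = 0.8666

0.8666


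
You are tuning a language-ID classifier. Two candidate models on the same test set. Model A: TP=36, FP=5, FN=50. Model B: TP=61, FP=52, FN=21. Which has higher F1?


Model A: P=36/41=0.878, R=36/86=0.4186, F1=2PR/(P+R)=2TP/(2TP+FP+FN)=72/127=0.5669
Model B: P=61/113=0.5398, R=61/82=0.7439, F1=2PR/(P+R)=2TP/(2TP+FP+FN)=122/195=0.6256
0.5669 < 0.6256 → Model B

Model B


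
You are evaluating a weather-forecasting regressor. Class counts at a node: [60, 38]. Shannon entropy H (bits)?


Probabilities: [60/98, 38/98] ≈ [0.6122, 0.3878]
H = -((60/98)·log₂(60/98) + (38/98)·log₂(38/98))
  = 0.9633 bits

0.9633 bits


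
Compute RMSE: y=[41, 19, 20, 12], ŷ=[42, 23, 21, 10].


MSE = 22/4 = 5.5
RMSE = √(22/4) = 2.3452

2.3452


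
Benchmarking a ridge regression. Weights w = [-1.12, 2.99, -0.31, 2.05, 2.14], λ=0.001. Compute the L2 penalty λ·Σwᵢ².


‖w‖₂² = (-1.12)² + (2.99)² + (-0.31)² + (2.05)² + (2.14)²
     = 1.2544 + 8.9401 + 0.0961 + 4.2025 + 4.5796
     = 19.0727
λ·‖w‖₂² = 0.001·19.0727 = 0.019073

0.019073


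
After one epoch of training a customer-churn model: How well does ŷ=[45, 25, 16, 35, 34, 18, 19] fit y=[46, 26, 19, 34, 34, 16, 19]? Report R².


ȳ = 27.7143
SS_res = Σ(y-ŷ)² = 16
SS_tot = Σ(y-ȳ)² = 705.43
R² = 1 - SS_res/SS_tot = 1 - 0.0227 = 0.9773

0.9773


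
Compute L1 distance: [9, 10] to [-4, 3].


d = |9+ 4| + |10-3|
  = 13 + 7
  = 20

20


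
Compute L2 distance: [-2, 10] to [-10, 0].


d = √((-2+ 10)² + (10-0)²)
  = √(64 + 100)
  = √164 = 12.8062

12.8062


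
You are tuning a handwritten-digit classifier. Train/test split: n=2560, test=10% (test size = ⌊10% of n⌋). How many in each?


Test = ⌊2560·10/100⌋ = 256
Train = 2560 - 256 = 2304

Train: 2304, Test: 256


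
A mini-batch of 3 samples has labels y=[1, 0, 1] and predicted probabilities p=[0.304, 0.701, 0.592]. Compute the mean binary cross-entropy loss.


L[0] = -ln(0.304) = 1.1907
L[1] = -ln(1-0.701) = -ln(0.299) = 1.2073
L[2] = -ln(0.592) = 0.5242
mean = (1.1907 + 1.2073 + 0.5242)/3 = 0.9741

0.9741


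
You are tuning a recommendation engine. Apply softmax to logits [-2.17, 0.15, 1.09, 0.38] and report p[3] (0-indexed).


Exponentials: e^-2.17=0.1142, e^0.15=1.1618, e^1.09=2.9743, e^0.38=1.4623
Sum = 5.7126
Softmax = [0.02, 0.2034, 0.5207, 0.256]
p[3] = 1.4623/5.7126 = 0.256

0.256


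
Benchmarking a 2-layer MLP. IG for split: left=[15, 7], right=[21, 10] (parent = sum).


Parent = [36, 17], H_parent = 0.9052
H_left = 0.9024 (n=22), H_right = 0.9072 (n=31)
H_children = (22/53)·0.9024 + (31/53)·0.9072 = 0.9052
IG = 0.9052 - 0.9052 = 0.0

0.0


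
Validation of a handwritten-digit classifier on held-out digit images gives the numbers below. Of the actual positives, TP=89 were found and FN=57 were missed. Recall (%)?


Recall = TP/(TP+FN)
= 89/(89+57)
= 89/146 = 60.96%

60.96%


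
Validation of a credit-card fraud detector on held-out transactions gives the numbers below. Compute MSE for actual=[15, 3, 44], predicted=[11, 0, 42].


Squared errors: (15-11)²=16, (3-0)²=9, (44-42)²=4
Sum = 29
MSE = 29/3 = 29/3

29/3


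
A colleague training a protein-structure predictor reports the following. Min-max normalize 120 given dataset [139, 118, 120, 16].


min=16, max=139
(120-16)/(139-16) = 104/123 = 0.8455

0.8455


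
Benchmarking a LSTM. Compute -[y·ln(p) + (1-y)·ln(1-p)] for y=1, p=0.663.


BCE = -[y·ln(p) + (1-y)·ln(1-p)]
= -1·ln(0.663) - 0
= -ln(0.663) = 0.411

0.411


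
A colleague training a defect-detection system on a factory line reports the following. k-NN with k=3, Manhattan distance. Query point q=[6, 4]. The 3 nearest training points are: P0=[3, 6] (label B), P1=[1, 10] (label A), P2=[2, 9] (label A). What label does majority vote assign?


d(q,P0) = 5  (label B)
d(q,P1) = 11  (label A)
d(q,P2) = 9  (label A)
Votes: A=2, B=1
Majority → A

A


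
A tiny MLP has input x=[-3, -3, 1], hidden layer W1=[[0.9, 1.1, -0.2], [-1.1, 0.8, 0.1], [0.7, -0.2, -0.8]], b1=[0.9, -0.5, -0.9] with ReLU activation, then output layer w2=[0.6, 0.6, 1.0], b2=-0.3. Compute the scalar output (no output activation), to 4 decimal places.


z1[0] = (0.9)·(-3) + (1.1)·(-3) + (-0.2)·(1) + 0.9 = -5.3
z1[1] = (-1.1)·(-3) + (0.8)·(-3) + (0.1)·(1) - 0.5 = 0.5
z1[2] = (0.7)·(-3) + (-0.2)·(-3) + (-0.8)·(1) - 0.9 = -3.2
h = ReLU(z1) = [0.0, 0.5, 0.0]
output = (0.6)·(0.0) + (0.6)·(0.5) + (1.0)·(0.0) - 0.3 = 0.0

0.0


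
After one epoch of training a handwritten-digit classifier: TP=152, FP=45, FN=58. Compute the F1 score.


Precision = 152/197 = 0.7716
Recall = 152/210 = 0.7238
F1 = 2·P·R/(P+R) = 2·TP/(2·TP+FP+FN) = 304/(304+45+58) = 304/407 = 0.7469

0.7469


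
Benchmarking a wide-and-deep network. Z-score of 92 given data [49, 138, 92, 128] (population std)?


μ = 101.75, σ = 34.9312
z = (92 - 101.75)/34.9312 = -0.2791

-0.2791


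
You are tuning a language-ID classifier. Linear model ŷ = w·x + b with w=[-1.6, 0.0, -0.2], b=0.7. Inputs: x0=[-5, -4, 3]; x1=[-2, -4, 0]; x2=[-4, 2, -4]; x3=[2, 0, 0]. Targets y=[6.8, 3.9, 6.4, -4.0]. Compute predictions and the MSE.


ŷ0 = (-1.6)·(-5) + (0.0)·(-4) + (-0.2)·(3) + 0.7 = 8.1
ŷ1 = (-1.6)·(-2) + (0.0)·(-4) + (-0.2)·(0) + 0.7 = 3.9
ŷ2 = (-1.6)·(-4) + (0.0)·(2) + (-0.2)·(-4) + 0.7 = 7.9
ŷ3 = (-1.6)·(2) + (0.0)·(0) + (-0.2)·(0) + 0.7 = -2.5
errors² = [1.69, 0.0, 2.25, 2.25]
MSE = 6.1900/4 = 1.5475

1.5475


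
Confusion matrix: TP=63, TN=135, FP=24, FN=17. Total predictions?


Total = TP + TN + FP + FN
= 63 + 135 + 24 + 17
= 239
(Predicted positive: 87, predicted negative: 152)

239


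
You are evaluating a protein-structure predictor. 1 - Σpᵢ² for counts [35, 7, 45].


Probabilities: [35/87, 7/87, 45/87] ≈ [0.4023, 0.0805, 0.5172]
Σpᵢ² = (1225 + 49 + 2025)/87² = 3299/7569
Gini = 1 - Σpᵢ² = 1 - 3299/7569 = 0.5641

0.5641


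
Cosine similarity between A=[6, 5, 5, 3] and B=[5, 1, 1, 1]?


A·B = 6·5 + 5·1 + 5·1 + 3·1 = 43
‖A‖ = √95 = 9.7468, ‖B‖ = √28 = 5.2915
cos = 43/(√95·√28) = 43/√2660 = 0.8337

0.8337


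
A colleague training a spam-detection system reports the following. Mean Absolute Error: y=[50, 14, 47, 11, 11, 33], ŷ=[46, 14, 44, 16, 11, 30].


Absolute errors: |50-46|=4, |14-14|=0, |47-44|=3, |11-16|=5, |11-11|=0, |33-30|=3
Sum = 15
MAE = 15/6 = 5/2

5/2


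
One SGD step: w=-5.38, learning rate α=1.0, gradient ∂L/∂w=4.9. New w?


w_new = w - α·∇
= -5.38 - 1.0·4.9
= -5.38 - 4.9
= -10.28

-10.28


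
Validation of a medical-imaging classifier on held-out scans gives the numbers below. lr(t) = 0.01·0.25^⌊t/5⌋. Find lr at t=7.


n_drops = ⌊7/5⌋ = 1
lr = 0.01·0.25^1 = 0.01·0.25 = 0.0025

0.0025


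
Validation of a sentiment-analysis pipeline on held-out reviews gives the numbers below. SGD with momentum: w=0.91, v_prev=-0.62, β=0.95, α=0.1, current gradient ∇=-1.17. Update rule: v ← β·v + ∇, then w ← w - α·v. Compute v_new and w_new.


v_new = 0.95·-0.62 - 1.17 = -0.589 - 1.17 = -1.759
w_new = 0.91 - 0.1·-1.759 = 0.91 + 0.1759 = 1.0859

v_new=-1.759, w_new=1.0859


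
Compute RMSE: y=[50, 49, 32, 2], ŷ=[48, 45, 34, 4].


MSE = 28/4 = 7
RMSE = √(28/4) = 2.6458

2.6458


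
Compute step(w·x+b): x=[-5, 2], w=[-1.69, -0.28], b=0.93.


z = (-5)·(-1.69) + (2)·(-0.28) + 0.93
  = 8.82
step(z) = 1 (z≥0)

1


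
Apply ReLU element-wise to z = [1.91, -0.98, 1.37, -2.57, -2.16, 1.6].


ReLU(1.91) = max(0, 1.91) = 1.91
ReLU(-0.98) = max(0, -0.98) = 0.0
ReLU(1.37) = max(0, 1.37) = 1.37
ReLU(-2.57) = max(0, -2.57) = 0.0
ReLU(-2.16) = max(0, -2.16) = 0.0
ReLU(1.6) = max(0, 1.6) = 1.6
result = [1.91, 0.0, 1.37, 0.0, 0.0, 1.6]

[1.91, 0.0, 1.37, 0.0, 0.0, 1.6]


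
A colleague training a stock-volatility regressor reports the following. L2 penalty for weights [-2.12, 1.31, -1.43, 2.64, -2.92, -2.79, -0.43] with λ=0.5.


‖w‖₂² = (-2.12)² + (1.31)² + (-1.43)² + (2.64)² + (-2.92)² + (-2.79)² + (-0.43)²
     = 4.4944 + 1.7161 + 2.0449 + 6.9696 + 8.5264 + 7.7841 + 0.1849
     = 31.7204
λ·‖w‖₂² = 0.5·31.7204 = 15.8602

15.8602


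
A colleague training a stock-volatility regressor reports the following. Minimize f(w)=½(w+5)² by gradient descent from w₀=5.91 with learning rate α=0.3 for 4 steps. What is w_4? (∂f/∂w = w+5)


step 1: grad = 5.91+5 = 10.91; w = 5.91 - 0.3·(10.91) = 2.637
step 2: grad = 2.637+5 = 7.637; w = 2.637 - 0.3·(7.637) = 0.3459
step 3: grad = 0.3459+5 = 5.3459; w = 0.3459 - 0.3·(5.3459) = -1.25787
step 4: grad = -1.25787+5 = 3.74213; w = -1.25787 - 0.3·(3.74213) = -2.380509

-2.380509


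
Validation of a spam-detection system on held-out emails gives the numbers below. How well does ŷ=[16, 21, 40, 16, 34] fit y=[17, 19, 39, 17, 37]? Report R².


ȳ = 25.8
SS_res = Σ(y-ŷ)² = 16
SS_tot = Σ(y-ȳ)² = 500.8
R² = 1 - SS_res/SS_tot = 1 - 0.0319 = 0.9681

0.9681


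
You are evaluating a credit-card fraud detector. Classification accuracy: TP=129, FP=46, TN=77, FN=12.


Accuracy = (TP+TN)/(TP+TN+FP+FN)
= (129+77)/(264)
= 206/264 = 78.03%

78.03%


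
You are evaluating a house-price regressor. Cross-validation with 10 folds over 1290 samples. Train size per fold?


Fold size = 1290/10 = 129
Training per fold = 1290 - 129 = 1161

1161


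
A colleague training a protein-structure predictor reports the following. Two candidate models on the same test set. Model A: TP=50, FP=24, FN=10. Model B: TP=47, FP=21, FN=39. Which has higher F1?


Model A: P=50/74=0.6757, R=50/60=0.8333, F1=2PR/(P+R)=2TP/(2TP+FP+FN)=100/134=0.7463
Model B: P=47/68=0.6912, R=47/86=0.5465, F1=2PR/(P+R)=2TP/(2TP+FP+FN)=94/154=0.6104
0.7463 > 0.6104 → Model A

Model A


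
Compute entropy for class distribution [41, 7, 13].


Probabilities: [41/61, 7/61, 13/61] ≈ [0.6721, 0.1148, 0.2131]
H = -((41/61)·log₂(41/61) + (7/61)·log₂(7/61) + (13/61)·log₂(13/61))
  = 1.219 bits

1.219 bits


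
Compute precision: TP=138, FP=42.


Precision = TP/(TP+FP)
= 138/(138+42)
= 138/180 = 76.67%

76.67%


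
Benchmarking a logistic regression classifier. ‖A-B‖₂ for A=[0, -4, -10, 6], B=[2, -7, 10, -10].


d = √((0-2)² + (-4+ 7)² + (-10-10)² + (6+ 10)²)
  = √(4 + 9 + 400 + 256)
  = √669 = 25.865

25.865


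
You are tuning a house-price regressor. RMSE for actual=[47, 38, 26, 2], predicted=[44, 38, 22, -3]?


MSE = 50/4 = 12.5
RMSE = √(50/4) = 3.5355

3.5355


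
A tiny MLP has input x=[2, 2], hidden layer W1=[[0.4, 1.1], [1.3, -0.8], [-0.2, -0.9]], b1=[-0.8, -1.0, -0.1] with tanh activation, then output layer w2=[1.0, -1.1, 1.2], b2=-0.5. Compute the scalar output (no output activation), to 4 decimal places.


z1[0] = (0.4)·(2) + (1.1)·(2) - 0.8 = 2.2
z1[1] = (1.3)·(2) + (-0.8)·(2) - 1.0 = 0.0
z1[2] = (-0.2)·(2) + (-0.9)·(2) - 0.1 = -2.3
h = tanh(z1) = [0.9757, 0.0, -0.9801]
output = (1.0)·(0.9757) + (-1.1)·(0.0) + (1.2)·(-0.9801) - 0.5 = -0.7004

-0.7004


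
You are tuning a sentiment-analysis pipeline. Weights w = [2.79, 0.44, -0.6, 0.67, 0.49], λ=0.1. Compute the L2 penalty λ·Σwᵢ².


‖w‖₂² = (2.79)² + (0.44)² + (-0.6)² + (0.67)² + (0.49)²
     = 7.7841 + 0.1936 + 0.36 + 0.4489 + 0.2401
     = 9.0267
λ·‖w‖₂² = 0.1·9.0267 = 0.90267

0.90267


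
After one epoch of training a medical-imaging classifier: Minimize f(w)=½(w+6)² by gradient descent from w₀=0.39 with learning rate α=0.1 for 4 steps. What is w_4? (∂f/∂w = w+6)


step 1: grad = 0.39+6 = 6.39; w = 0.39 - 0.1·(6.39) = -0.249
step 2: grad = -0.249+6 = 5.751; w = -0.249 - 0.1·(5.751) = -0.8241
step 3: grad = -0.8241+6 = 5.1759; w = -0.8241 - 0.1·(5.1759) = -1.34169
step 4: grad = -1.34169+6 = 4.65831; w = -1.34169 - 0.1·(4.65831) = -1.807521

-1.807521


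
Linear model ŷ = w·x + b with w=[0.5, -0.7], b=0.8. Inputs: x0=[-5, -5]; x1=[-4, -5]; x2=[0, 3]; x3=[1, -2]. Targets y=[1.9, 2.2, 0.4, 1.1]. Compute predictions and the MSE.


ŷ0 = (0.5)·(-5) + (-0.7)·(-5) + 0.8 = 1.8
ŷ1 = (0.5)·(-4) + (-0.7)·(-5) + 0.8 = 2.3
ŷ2 = (0.5)·(0) + (-0.7)·(3) + 0.8 = -1.3
ŷ3 = (0.5)·(1) + (-0.7)·(-2) + 0.8 = 2.7
errors² = [0.01, 0.01, 2.89, 2.56]
MSE = 5.4700/4 = 1.3675

1.3675


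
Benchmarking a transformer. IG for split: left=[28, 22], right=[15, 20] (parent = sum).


Parent = [43, 42], H_parent = 0.9999
H_left = 0.9896 (n=50), H_right = 0.9852 (n=35)
H_children = (50/85)·0.9896 + (35/85)·0.9852 = 0.9878
IG = 0.9999 - 0.9878 = 0.0121

0.0121


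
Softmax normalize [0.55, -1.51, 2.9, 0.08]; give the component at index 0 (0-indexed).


Exponentials: e^0.55=1.7333, e^-1.51=0.2209, e^2.9=18.1741, e^0.08=1.0833
Sum = 21.2116
Softmax = [0.0817, 0.0104, 0.8568, 0.0511]
p[0] = 1.7333/21.2116 = 0.0817

0.0817


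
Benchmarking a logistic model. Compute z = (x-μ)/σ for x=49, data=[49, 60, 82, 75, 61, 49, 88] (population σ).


μ = 66.2857, σ = 14.4392
z = (49 - 66.2857)/14.4392 = -1.1971

-1.1971


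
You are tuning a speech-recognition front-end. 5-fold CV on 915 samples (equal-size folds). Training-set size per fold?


Fold size = 915/5 = 183
Training per fold = 915 - 183 = 732

732


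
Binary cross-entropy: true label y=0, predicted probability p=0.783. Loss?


BCE = -[y·ln(p) + (1-y)·ln(1-p)]
= -0 - 1·ln(1-0.783)
= -ln(0.217) = 1.5279

1.5279


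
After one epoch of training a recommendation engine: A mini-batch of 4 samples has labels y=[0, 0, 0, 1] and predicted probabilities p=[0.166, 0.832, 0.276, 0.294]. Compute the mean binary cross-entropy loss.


L[0] = -ln(1-0.166) = -ln(0.834) = 0.1815
L[1] = -ln(1-0.832) = -ln(0.168) = 1.7838
L[2] = -ln(1-0.276) = -ln(0.724) = 0.323
L[3] = -ln(0.294) = 1.2242
mean = (0.1815 + 1.7838 + 0.323 + 1.2242)/4 = 0.8781

0.8781


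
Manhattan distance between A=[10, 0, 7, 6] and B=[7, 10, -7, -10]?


d = |10-7| + |0-10| + |7+ 7| + |6+ 10|
  = 3 + 10 + 14 + 16
  = 43

43


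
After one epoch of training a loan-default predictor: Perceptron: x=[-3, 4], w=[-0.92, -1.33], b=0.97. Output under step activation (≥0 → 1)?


z = (-3)·(-0.92) + (4)·(-1.33) + 0.97
  = -1.59
step(z) = 0 (z<0)

0


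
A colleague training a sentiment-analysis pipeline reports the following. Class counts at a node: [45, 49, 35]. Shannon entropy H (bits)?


Probabilities: [45/129, 49/129, 35/129] ≈ [0.3488, 0.3798, 0.2713]
H = -((45/129)·log₂(45/129) + (49/129)·log₂(49/129) + (35/129)·log₂(35/129))
  = 1.5711 bits

1.5711 bits


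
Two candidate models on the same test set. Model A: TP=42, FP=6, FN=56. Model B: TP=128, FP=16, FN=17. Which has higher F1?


Model A: P=42/48=0.875, R=42/98=0.4286, F1=2PR/(P+R)=2TP/(2TP+FP+FN)=84/146=0.5753
Model B: P=128/144=0.8889, R=128/145=0.8828, F1=2PR/(P+R)=2TP/(2TP+FP+FN)=256/289=0.8858
0.5753 < 0.8858 → Model B

Model B


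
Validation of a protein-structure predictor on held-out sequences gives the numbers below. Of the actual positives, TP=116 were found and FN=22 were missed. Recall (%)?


Recall = TP/(TP+FN)
= 116/(116+22)
= 116/138 = 84.06%

84.06%


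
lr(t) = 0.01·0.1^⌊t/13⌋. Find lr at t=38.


n_drops = ⌊38/13⌋ = 2
lr = 0.01·0.1^2 = 0.01·0.01 = 0.0001

0.0001


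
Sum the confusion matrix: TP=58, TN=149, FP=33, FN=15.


Total = TP + TN + FP + FN
= 58 + 149 + 33 + 15
= 255
(Predicted positive: 91, predicted negative: 164)

255


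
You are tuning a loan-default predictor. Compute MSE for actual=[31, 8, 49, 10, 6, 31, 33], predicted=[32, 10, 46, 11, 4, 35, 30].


Squared errors: (31-32)²=1, (8-10)²=4, (49-46)²=9, (10-11)²=1, (6-4)²=4, (31-35)²=16, (33-30)²=9
Sum = 44
MSE = 44/7 = 44/7

44/7


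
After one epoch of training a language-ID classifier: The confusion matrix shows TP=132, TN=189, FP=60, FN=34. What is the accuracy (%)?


Accuracy = (TP+TN)/(TP+TN+FP+FN)
= (132+189)/(415)
= 321/415 = 77.35%

77.35%


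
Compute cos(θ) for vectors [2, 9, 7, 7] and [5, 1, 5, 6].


A·B = 2·5 + 9·1 + 7·5 + 7·6 = 96
‖A‖ = √183 = 13.5277, ‖B‖ = √87 = 9.3274
cos = 96/(√183·√87) = 96/√15921 = 0.7608

0.7608


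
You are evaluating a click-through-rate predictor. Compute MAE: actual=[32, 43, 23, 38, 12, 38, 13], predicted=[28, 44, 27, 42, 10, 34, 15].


Absolute errors: |32-28|=4, |43-44|=1, |23-27|=4, |38-42|=4, |12-10|=2, |38-34|=4, |13-15|=2
Sum = 21
MAE = 21/7 = 3

3


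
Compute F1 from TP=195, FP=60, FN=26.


Precision = 195/255 = 0.7647
Recall = 195/221 = 0.8824
F1 = 2·P·R/(P+R) = 2·TP/(2·TP+FP+FN) = 390/(390+60+26) = 390/476 = 0.8193

0.8193


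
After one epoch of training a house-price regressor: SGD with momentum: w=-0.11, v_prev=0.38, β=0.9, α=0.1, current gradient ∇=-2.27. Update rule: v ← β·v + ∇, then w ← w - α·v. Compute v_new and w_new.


v_new = 0.9·0.38 - 2.27 = 0.342 - 2.27 = -1.928
w_new = -0.11 - 0.1·-1.928 = -0.11 + 0.1928 = 0.0828

v_new=-1.928, w_new=0.0828


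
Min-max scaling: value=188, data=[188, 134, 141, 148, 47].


min=47, max=188
(188-47)/(188-47) = 141/141 = 1.0

1.0


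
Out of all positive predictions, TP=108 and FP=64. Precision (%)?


Precision = TP/(TP+FP)
= 108/(108+64)
= 108/172 = 62.79%

62.79%


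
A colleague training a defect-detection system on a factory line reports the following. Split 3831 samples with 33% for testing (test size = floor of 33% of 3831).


Test = ⌊3831·33/100⌋ = 1264
Train = 3831 - 1264 = 2567

Train: 2567, Test: 1264


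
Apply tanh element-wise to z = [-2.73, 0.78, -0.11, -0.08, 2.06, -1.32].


tanh(-2.73) = -0.9915
tanh(0.78) = 0.6527
tanh(-0.11) = -0.1096
tanh(-0.08) = -0.0798
tanh(2.06) = 0.968
tanh(-1.32) = -0.8668
result = [-0.9915, 0.6527, -0.1096, -0.0798, 0.968, -0.8668]

[-0.9915, 0.6527, -0.1096, -0.0798, 0.968, -0.8668]


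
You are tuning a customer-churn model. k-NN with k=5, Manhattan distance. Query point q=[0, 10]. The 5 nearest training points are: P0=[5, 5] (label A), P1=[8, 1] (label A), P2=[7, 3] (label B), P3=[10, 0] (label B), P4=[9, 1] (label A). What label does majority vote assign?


d(q,P0) = 10  (label A)
d(q,P1) = 17  (label A)
d(q,P2) = 14  (label B)
d(q,P3) = 20  (label B)
d(q,P4) = 18  (label A)
Votes: A=3, B=2
Majority → A

A


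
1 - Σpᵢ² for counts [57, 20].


Probabilities: [57/77, 20/77] ≈ [0.7403, 0.2597]
Σpᵢ² = (3249 + 400)/77² = 3649/5929
Gini = 1 - Σpᵢ² = 1 - 3649/5929 = 0.3846

0.3846


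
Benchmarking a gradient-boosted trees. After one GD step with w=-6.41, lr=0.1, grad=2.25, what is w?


w_new = w - α·∇
= -6.41 - 0.1·2.25
= -6.41 - 0.225
= -6.635

-6.635


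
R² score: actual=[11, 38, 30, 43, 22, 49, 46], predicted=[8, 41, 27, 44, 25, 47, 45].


ȳ = 34.1429
SS_res = Σ(y-ŷ)² = 42
SS_tot = Σ(y-ȳ)² = 1154.86
R² = 1 - SS_res/SS_tot = 1 - 0.0364 = 0.9636

0.9636


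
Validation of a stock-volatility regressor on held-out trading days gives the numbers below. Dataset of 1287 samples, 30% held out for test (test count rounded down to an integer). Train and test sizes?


Test = ⌊1287·30/100⌋ = 386
Train = 1287 - 386 = 901

Train: 901, Test: 386


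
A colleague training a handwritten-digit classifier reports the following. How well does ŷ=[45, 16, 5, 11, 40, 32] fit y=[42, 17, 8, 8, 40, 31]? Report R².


ȳ = 24.3333
SS_res = Σ(y-ŷ)² = 29
SS_tot = Σ(y-ȳ)² = 1189.33
R² = 1 - SS_res/SS_tot = 1 - 0.0244 = 0.9756

0.9756


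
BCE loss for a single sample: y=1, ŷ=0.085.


BCE = -[y·ln(p) + (1-y)·ln(1-p)]
= -1·ln(0.085) - 0
= -ln(0.085) = 2.4651

2.4651


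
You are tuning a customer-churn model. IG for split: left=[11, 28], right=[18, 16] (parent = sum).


Parent = [29, 44], H_parent = 0.9693
H_left = 0.8582 (n=39), H_right = 0.9975 (n=34)
H_children = (39/73)·0.8582 + (34/73)·0.9975 = 0.9231
IG = 0.9693 - 0.9231 = 0.0462

0.0462


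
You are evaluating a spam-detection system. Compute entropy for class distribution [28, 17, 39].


Probabilities: [28/84, 17/84, 39/84] ≈ [0.3333, 0.2024, 0.4643]
H = -((28/84)·log₂(28/84) + (17/84)·log₂(17/84) + (39/84)·log₂(39/84))
  = 1.5087 bits

1.5087 bits


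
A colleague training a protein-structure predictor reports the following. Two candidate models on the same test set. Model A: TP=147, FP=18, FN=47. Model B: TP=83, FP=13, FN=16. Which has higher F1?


Model A: P=147/165=0.8909, R=147/194=0.7577, F1=2PR/(P+R)=2TP/(2TP+FP+FN)=294/359=0.8189
Model B: P=83/96=0.8646, R=83/99=0.8384, F1=2PR/(P+R)=2TP/(2TP+FP+FN)=166/195=0.8513
0.8189 < 0.8513 → Model B

Model B


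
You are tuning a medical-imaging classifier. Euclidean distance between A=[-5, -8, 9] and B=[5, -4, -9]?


d = √((-5-5)² + (-8+ 4)² + (9+ 9)²)
  = √(100 + 16 + 324)
  = √440 = 20.9762

20.9762


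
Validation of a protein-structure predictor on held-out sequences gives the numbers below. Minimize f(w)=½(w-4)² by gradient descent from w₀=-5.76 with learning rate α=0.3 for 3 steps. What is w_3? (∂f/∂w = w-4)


step 1: grad = -5.76-4 = -9.76; w = -5.76 - 0.3·(-9.76) = -2.832
step 2: grad = -2.832-4 = -6.832; w = -2.832 - 0.3·(-6.832) = -0.7824
step 3: grad = -0.7824-4 = -4.7824; w = -0.7824 - 0.3·(-4.7824) = 0.65232

0.65232


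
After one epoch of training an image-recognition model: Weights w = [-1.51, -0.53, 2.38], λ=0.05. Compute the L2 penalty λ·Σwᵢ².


‖w‖₂² = (-1.51)² + (-0.53)² + (2.38)²
     = 2.2801 + 0.2809 + 5.6644
     = 8.2254
λ·‖w‖₂² = 0.05·8.2254 = 0.41127

0.41127


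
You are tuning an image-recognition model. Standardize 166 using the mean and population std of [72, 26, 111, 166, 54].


μ = 85.8, σ = 48.672
z = (166 - 85.8)/48.672 = 1.6478

1.6478


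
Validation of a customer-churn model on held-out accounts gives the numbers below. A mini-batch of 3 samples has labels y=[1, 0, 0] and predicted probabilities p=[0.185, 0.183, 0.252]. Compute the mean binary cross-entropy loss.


L[0] = -ln(0.185) = 1.6874
L[1] = -ln(1-0.183) = -ln(0.817) = 0.2021
L[2] = -ln(1-0.252) = -ln(0.748) = 0.2904
mean = (1.6874 + 0.2021 + 0.2904)/3 = 0.7266

0.7266


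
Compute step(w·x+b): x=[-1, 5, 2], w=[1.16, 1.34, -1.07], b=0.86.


z = (-1)·(1.16) + (5)·(1.34) + (2)·(-1.07) + 0.86
  = 4.26
step(z) = 1 (z≥0)

1


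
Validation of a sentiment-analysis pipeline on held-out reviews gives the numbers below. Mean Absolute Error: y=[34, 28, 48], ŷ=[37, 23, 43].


Absolute errors: |34-37|=3, |28-23|=5, |48-43|=5
Sum = 13
MAE = 13/3 = 13/3

13/3


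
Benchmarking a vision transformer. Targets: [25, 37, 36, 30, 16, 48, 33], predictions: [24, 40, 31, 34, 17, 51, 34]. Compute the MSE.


Squared errors: (25-24)²=1, (37-40)²=9, (36-31)²=25, (30-34)²=16, (16-17)²=1, (48-51)²=9, (33-34)²=1
Sum = 62
MSE = 62/7 = 62/7

62/7


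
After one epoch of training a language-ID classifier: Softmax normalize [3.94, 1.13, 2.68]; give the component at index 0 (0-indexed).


Exponentials: e^3.94=51.4186, e^1.13=3.0957, e^2.68=14.5851
Sum = 69.0994
Softmax = [0.7441, 0.0448, 0.2111]
p[0] = 51.4186/69.0994 = 0.7441

0.7441


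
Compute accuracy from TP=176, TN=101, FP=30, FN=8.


Accuracy = (TP+TN)/(TP+TN+FP+FN)
= (176+101)/(315)
= 277/315 = 87.94%

87.94%


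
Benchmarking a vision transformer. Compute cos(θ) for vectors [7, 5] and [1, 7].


A·B = 7·1 + 5·7 = 42
‖A‖ = √74 = 8.6023, ‖B‖ = √50 = 7.0711
cos = 42/(√74·√50) = 42/√3700 = 0.6905

0.6905


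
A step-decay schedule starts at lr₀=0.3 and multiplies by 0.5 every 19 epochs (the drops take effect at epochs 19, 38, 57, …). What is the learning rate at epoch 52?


n_drops = ⌊52/19⌋ = 2
lr = 0.3·0.5^2 = 0.3·0.25 = 0.075

0.075


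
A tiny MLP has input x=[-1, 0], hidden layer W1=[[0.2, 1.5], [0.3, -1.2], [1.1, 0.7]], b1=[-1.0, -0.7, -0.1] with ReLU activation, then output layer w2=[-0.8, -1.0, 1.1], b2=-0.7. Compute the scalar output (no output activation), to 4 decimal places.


z1[0] = (0.2)·(-1) + (1.5)·(0) - 1.0 = -1.2
z1[1] = (0.3)·(-1) + (-1.2)·(0) - 0.7 = -1.0
z1[2] = (1.1)·(-1) + (0.7)·(0) - 0.1 = -1.2
h = ReLU(z1) = [0.0, 0.0, 0.0]
output = (-0.8)·(0.0) + (-1.0)·(0.0) + (1.1)·(0.0) - 0.7 = -0.7

-0.7


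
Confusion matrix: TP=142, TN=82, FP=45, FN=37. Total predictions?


Total = TP + TN + FP + FN
= 142 + 82 + 45 + 37
= 306
(Predicted positive: 187, predicted negative: 119)

306


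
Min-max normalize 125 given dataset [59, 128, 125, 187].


min=59, max=187
(125-59)/(187-59) = 66/128 = 0.5156

0.5156


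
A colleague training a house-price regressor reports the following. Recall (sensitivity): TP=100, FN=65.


Recall = TP/(TP+FN)
= 100/(100+65)
= 100/165 = 60.61%

60.61%


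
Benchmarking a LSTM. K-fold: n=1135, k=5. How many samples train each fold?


Fold size = 1135/5 = 227
Training per fold = 1135 - 227 = 908

908


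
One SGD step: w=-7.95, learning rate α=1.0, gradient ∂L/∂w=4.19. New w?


w_new = w - α·∇
= -7.95 - 1.0·4.19
= -7.95 - 4.19
= -12.14

-12.14


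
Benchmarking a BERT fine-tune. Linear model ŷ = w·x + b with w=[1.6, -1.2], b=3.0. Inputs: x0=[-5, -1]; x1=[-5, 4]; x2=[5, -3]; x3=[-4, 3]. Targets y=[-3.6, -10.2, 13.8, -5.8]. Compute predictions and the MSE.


ŷ0 = (1.6)·(-5) + (-1.2)·(-1) + 3.0 = -3.8
ŷ1 = (1.6)·(-5) + (-1.2)·(4) + 3.0 = -9.8
ŷ2 = (1.6)·(5) + (-1.2)·(-3) + 3.0 = 14.6
ŷ3 = (1.6)·(-4) + (-1.2)·(3) + 3.0 = -7.0
errors² = [0.04, 0.16, 0.64, 1.44]
MSE = 2.2800/4 = 0.57

0.57


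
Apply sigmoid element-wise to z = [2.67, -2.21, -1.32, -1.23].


σ(2.67) = 1/(1+e^-2.67) = 0.9352
σ(-2.21) = 1/(1+e^2.21) = 0.0989
σ(-1.32) = 1/(1+e^1.32) = 0.2108
σ(-1.23) = 1/(1+e^1.23) = 0.2262
result = [0.9352, 0.0989, 0.2108, 0.2262]

[0.9352, 0.0989, 0.2108, 0.2262]


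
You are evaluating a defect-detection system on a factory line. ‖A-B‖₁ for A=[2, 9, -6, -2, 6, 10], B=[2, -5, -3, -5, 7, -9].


d = |2-2| + |9+ 5| + |-6+ 3| + |-2+ 5| + |6-7| + |10+ 9|
  = 0 + 14 + 3 + 3 + 1 + 19
  = 40

40


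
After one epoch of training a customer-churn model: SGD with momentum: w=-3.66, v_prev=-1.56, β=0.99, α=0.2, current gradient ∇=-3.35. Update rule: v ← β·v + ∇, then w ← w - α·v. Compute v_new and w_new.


v_new = 0.99·-1.56 - 3.35 = -1.5444 - 3.35 = -4.8944
w_new = -3.66 - 0.2·-4.8944 = -3.66 + 0.97888 = -2.68112

v_new=-4.8944, w_new=-2.68112


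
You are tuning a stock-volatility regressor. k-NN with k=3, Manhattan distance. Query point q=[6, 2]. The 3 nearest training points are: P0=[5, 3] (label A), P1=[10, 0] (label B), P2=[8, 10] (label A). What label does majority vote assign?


d(q,P0) = 2  (label A)
d(q,P1) = 6  (label B)
d(q,P2) = 10  (label A)
Votes: A=2, B=1
Majority → A

A


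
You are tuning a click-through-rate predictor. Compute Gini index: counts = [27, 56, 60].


Probabilities: [27/143, 56/143, 60/143] ≈ [0.1888, 0.3916, 0.4196]
Σpᵢ² = (729 + 3136 + 3600)/143² = 7465/20449
Gini = 1 - Σpᵢ² = 1 - 7465/20449 = 0.6349

0.6349


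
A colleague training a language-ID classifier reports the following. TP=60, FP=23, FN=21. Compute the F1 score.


Precision = 60/83 = 0.7229
Recall = 60/81 = 0.7407
F1 = 2·P·R/(P+R) = 2·TP/(2·TP+FP+FN) = 120/(120+23+21) = 120/164 = 0.7317

0.7317


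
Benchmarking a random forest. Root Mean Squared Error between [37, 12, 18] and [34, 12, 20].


MSE = 13/3 = 4.3333
RMSE = √(13/3) = 2.0817

2.0817


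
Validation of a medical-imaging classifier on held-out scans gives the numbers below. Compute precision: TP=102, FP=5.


Precision = TP/(TP+FP)
= 102/(102+5)
= 102/107 = 95.33%

95.33%


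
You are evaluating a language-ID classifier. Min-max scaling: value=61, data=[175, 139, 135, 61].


min=61, max=175
(61-61)/(175-61) = 0/114 = 0.0

0.0


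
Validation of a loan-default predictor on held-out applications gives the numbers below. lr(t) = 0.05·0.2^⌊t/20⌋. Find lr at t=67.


n_drops = ⌊67/20⌋ = 3
lr = 0.05·0.2^3 = 0.05·0.008 = 0.0004

0.0004


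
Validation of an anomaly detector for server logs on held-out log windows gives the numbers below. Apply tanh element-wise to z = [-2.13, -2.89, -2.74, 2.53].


tanh(-2.13) = -0.9721
tanh(-2.89) = -0.9938
tanh(-2.74) = -0.9917
tanh(2.53) = 0.9874
result = [-0.9721, -0.9938, -0.9917, 0.9874]

[-0.9721, -0.9938, -0.9917, 0.9874]


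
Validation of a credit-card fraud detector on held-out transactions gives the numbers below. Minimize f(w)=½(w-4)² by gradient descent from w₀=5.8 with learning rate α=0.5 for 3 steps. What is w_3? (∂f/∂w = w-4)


step 1: grad = 5.8-4 = 1.8; w = 5.8 - 0.5·(1.8) = 4.9
step 2: grad = 4.9-4 = 0.9; w = 4.9 - 0.5·(0.9) = 4.45
step 3: grad = 4.45-4 = 0.45; w = 4.45 - 0.5·(0.45) = 4.225

4.225


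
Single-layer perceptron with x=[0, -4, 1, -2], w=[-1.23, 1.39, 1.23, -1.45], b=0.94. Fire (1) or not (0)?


z = (0)·(-1.23) + (-4)·(1.39) + (1)·(1.23) + (-2)·(-1.45) + 0.94
  = -0.49
step(z) = 0 (z<0)

0


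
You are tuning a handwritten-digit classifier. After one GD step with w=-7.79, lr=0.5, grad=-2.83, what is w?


w_new = w - α·∇
= -7.79 - 0.5·-2.83
= -7.79 + 1.415
= -6.375

-6.375


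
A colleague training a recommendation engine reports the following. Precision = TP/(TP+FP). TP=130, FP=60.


Precision = TP/(TP+FP)
= 130/(130+60)
= 130/190 = 68.42%

68.42%


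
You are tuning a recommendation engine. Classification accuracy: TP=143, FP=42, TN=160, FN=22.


Accuracy = (TP+TN)/(TP+TN+FP+FN)
= (143+160)/(367)
= 303/367 = 82.56%

82.56%


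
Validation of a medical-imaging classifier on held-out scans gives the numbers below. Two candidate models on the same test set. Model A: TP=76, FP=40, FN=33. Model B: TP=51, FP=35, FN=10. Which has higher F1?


Model A: P=76/116=0.6552, R=76/109=0.6972, F1=2PR/(P+R)=2TP/(2TP+FP+FN)=152/225=0.6756
Model B: P=51/86=0.593, R=51/61=0.8361, F1=2PR/(P+R)=2TP/(2TP+FP+FN)=102/147=0.6939
0.6756 < 0.6939 → Model B

Model B


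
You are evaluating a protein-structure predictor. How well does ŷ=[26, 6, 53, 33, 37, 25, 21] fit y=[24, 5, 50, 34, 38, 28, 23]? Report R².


ȳ = 28.8571
SS_res = Σ(y-ŷ)² = 29
SS_tot = Σ(y-ȳ)² = 1184.86
R² = 1 - SS_res/SS_tot = 1 - 0.0245 = 0.9755

0.9755


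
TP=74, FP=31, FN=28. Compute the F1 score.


Precision = 74/105 = 0.7048
Recall = 74/102 = 0.7255
F1 = 2·P·R/(P+R) = 2·TP/(2·TP+FP+FN) = 148/(148+31+28) = 148/207 = 0.715

0.715


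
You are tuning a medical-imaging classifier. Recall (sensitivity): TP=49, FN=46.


Recall = TP/(TP+FN)
= 49/(49+46)
= 49/95 = 51.58%

51.58%


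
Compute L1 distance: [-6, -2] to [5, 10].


d = |-6-5| + |-2-10|
  = 11 + 12
  = 23

23


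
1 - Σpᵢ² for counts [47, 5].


Probabilities: [47/52, 5/52] ≈ [0.9038, 0.0962]
Σpᵢ² = (2209 + 25)/52² = 2234/2704
Gini = 1 - Σpᵢ² = 1 - 2234/2704 = 0.1738

0.1738


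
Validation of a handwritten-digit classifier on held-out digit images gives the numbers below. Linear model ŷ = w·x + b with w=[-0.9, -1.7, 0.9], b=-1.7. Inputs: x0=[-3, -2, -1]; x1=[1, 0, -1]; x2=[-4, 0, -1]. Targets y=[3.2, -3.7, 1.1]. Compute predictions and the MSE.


ŷ0 = (-0.9)·(-3) + (-1.7)·(-2) + (0.9)·(-1) - 1.7 = 3.5
ŷ1 = (-0.9)·(1) + (-1.7)·(0) + (0.9)·(-1) - 1.7 = -3.5
ŷ2 = (-0.9)·(-4) + (-1.7)·(0) + (0.9)·(-1) - 1.7 = 1.0
errors² = [0.09, 0.04, 0.01]
MSE = 0.1400/3 = 0.0467

0.0467


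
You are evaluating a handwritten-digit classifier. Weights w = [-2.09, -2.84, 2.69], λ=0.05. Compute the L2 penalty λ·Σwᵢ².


‖w‖₂² = (-2.09)² + (-2.84)² + (2.69)²
     = 4.3681 + 8.0656 + 7.2361
     = 19.6698
λ·‖w‖₂² = 0.05·19.6698 = 0.98349

0.98349


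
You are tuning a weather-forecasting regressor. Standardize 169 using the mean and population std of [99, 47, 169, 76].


μ = 97.75, σ = 45.0742
z = (169 - 97.75)/45.0742 = 1.5807

1.5807


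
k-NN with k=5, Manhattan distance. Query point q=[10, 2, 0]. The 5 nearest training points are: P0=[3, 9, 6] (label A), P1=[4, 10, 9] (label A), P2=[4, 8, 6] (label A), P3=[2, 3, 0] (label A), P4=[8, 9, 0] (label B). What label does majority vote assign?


d(q,P0) = 20  (label A)
d(q,P1) = 23  (label A)
d(q,P2) = 18  (label A)
d(q,P3) = 9  (label A)
d(q,P4) = 9  (label B)
Votes: A=4, B=1
Majority → A

A


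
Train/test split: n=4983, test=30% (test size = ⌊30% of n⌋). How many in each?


Test = ⌊4983·30/100⌋ = 1494
Train = 4983 - 1494 = 3489

Train: 3489, Test: 1494


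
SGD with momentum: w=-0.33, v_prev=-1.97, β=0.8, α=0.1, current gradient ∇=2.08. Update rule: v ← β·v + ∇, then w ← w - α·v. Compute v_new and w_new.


v_new = 0.8·-1.97 + 2.08 = -1.576 + 2.08 = 0.504
w_new = -0.33 - 0.1·0.504 = -0.33 - 0.0504 = -0.3804

v_new=0.504, w_new=-0.3804


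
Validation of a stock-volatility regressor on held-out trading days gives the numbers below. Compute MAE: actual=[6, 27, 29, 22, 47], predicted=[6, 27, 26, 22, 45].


Absolute errors: |6-6|=0, |27-27|=0, |29-26|=3, |22-22|=0, |47-45|=2
Sum = 5
MAE = 5/5 = 1

1


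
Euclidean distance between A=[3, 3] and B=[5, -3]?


d = √((3-5)² + (3+ 3)²)
  = √(4 + 36)
  = √40 = 6.3246

6.3246


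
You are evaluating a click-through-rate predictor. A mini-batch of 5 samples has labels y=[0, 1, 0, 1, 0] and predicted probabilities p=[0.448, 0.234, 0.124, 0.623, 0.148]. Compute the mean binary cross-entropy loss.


L[0] = -ln(1-0.448) = -ln(0.552) = 0.5942
L[1] = -ln(0.234) = 1.4524
L[2] = -ln(1-0.124) = -ln(0.876) = 0.1324
L[3] = -ln(0.623) = 0.4732
L[4] = -ln(1-0.148) = -ln(0.852) = 0.1602
mean = (0.5942 + 1.4524 + 0.1324 + 0.4732 + 0.1602)/5 = 0.5625

0.5625


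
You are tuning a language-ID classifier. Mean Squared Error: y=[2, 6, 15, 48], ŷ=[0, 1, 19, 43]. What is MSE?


Squared errors: (2-0)²=4, (6-1)²=25, (15-19)²=16, (48-43)²=25
Sum = 70
MSE = 70/4 = 35/2

35/2


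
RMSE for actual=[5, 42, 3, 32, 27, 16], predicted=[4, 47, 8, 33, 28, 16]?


MSE = 53/6 = 8.8333
RMSE = √(53/6) = 2.9721

2.9721


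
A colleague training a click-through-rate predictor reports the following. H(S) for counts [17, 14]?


Probabilities: [17/31, 14/31] ≈ [0.5484, 0.4516]
H = -((17/31)·log₂(17/31) + (14/31)·log₂(14/31))
  = 0.9932 bits

0.9932 bits
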